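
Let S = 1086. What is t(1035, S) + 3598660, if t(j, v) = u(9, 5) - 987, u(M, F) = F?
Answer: 3597678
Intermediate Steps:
t(j, v) = -982 (t(j, v) = 5 - 987 = -982)
t(1035, S) + 3598660 = -982 + 3598660 = 3597678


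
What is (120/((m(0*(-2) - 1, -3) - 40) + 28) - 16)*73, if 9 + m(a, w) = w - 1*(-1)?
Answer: -35624/23 ≈ -1548.9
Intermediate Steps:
m(a, w) = -8 + w (m(a, w) = -9 + (w - 1*(-1)) = -9 + (w + 1) = -9 + (1 + w) = -8 + w)
(120/((m(0*(-2) - 1, -3) - 40) + 28) - 16)*73 = (120/(((-8 - 3) - 40) + 28) - 16)*73 = (120/((-11 - 40) + 28) - 16)*73 = (120/(-51 + 28) - 16)*73 = (120/(-23) - 16)*73 = (120*(-1/23) - 16)*73 = (-120/23 - 16)*73 = -488/23*73 = -35624/23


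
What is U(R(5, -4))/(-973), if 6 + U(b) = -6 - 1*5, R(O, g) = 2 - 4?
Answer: 17/973 ≈ 0.017472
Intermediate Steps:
R(O, g) = -2
U(b) = -17 (U(b) = -6 + (-6 - 1*5) = -6 + (-6 - 5) = -6 - 11 = -17)
U(R(5, -4))/(-973) = -17/(-973) = -17*(-1/973) = 17/973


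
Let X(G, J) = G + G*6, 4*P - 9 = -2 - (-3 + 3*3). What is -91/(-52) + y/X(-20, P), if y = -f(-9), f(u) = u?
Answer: 59/35 ≈ 1.6857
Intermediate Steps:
y = 9 (y = -1*(-9) = 9)
P = 1/4 (P = 9/4 + (-2 - (-3 + 3*3))/4 = 9/4 + (-2 - (-3 + 9))/4 = 9/4 + (-2 - 1*6)/4 = 9/4 + (-2 - 6)/4 = 9/4 + (1/4)*(-8) = 9/4 - 2 = 1/4 ≈ 0.25000)
X(G, J) = 7*G (X(G, J) = G + 6*G = 7*G)
-91/(-52) + y/X(-20, P) = -91/(-52) + 9/((7*(-20))) = -91*(-1/52) + 9/(-140) = 7/4 + 9*(-1/140) = 7/4 - 9/140 = 59/35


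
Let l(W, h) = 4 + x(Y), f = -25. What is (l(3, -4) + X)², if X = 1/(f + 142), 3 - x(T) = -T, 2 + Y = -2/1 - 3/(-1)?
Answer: 494209/13689 ≈ 36.103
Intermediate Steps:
Y = -1 (Y = -2 + (-2/1 - 3/(-1)) = -2 + (-2*1 - 3*(-1)) = -2 + (-2 + 3) = -2 + 1 = -1)
x(T) = 3 + T (x(T) = 3 - (-1)*T = 3 + T)
l(W, h) = 6 (l(W, h) = 4 + (3 - 1) = 4 + 2 = 6)
X = 1/117 (X = 1/(-25 + 142) = 1/117 ≈ 0.0085470)
(l(3, -4) + X)² = (6 + 1/117)² = (703/117)² = 494209/13689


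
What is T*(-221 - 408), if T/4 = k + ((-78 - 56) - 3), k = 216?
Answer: -198764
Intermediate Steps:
T = 316 (T = 4*(216 + ((-78 - 56) - 3)) = 4*(216 + (-134 - 3)) = 4*(216 - 137) = 4*79 = 316)
T*(-221 - 408) = 316*(-221 - 408) = 316*(-629) = -198764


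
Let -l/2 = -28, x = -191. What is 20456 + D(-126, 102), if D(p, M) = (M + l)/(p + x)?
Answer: 6484394/317 ≈ 20456.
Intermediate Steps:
l = 56 (l = -2*(-28) = 56)
D(p, M) = (56 + M)/(-191 + p) (D(p, M) = (M + 56)/(p - 191) = (56 + M)/(-191 + p))
20456 + D(-126, 102) = 20456 + (56 + 102)/(-191 - 126) = 20456 + 158/(-317) = 20456 - 1/317*158 = 20456 - 158/317 = 6484394/317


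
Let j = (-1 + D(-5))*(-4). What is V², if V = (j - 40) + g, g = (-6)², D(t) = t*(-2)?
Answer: 1600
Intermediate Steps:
D(t) = -2*t
g = 36
j = -36 (j = (-1 - 2*(-5))*(-4) = (-1 + 10)*(-4) = 9*(-4) = -36)
V = -40 (V = (-36 - 40) + 36 = -76 + 36 = -40)
V² = (-40)² = 1600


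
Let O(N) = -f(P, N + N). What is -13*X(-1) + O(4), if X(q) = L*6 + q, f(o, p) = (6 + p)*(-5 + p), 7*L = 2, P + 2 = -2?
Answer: -359/7 ≈ -51.286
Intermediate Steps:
P = -4 (P = -2 - 2 = -4)
L = 2/7 (L = (1/7)*2 = 2/7 ≈ 0.28571)
f(o, p) = (-5 + p)*(6 + p)
X(q) = 12/7 + q (X(q) = (2/7)*6 + q = 12/7 + q)
O(N) = 30 - 4*N**2 - 2*N (O(N) = -(-30 + (N + N) + (N + N)**2) = -(-30 + 2*N + (2*N)**2) = -(-30 + 2*N + 4*N**2) = 30 - 4*N**2 - 2*N)
-13*X(-1) + O(4) = -13*(12/7 - 1) + (30 - 4*4**2 - 2*4) = -13*5/7 + (30 - 4*16 - 8) = -65/7 + (30 - 64 - 8) = -65/7 - 42 = -359/7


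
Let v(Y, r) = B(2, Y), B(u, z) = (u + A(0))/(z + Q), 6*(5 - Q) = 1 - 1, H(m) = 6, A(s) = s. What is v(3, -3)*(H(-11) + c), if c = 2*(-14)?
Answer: -11/2 ≈ -5.5000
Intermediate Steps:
c = -28
Q = 5 (Q = 5 - (1 - 1)/6 = 5 - ⅙*0 = 5 + 0 = 5)
B(u, z) = u/(5 + z) (B(u, z) = (u + 0)/(z + 5) = u/(5 + z))
v(Y, r) = 2/(5 + Y)
v(3, -3)*(H(-11) + c) = (2/(5 + 3))*(6 - 28) = (2/8)*(-22) = (2*(⅛))*(-22) = (¼)*(-22) = -11/2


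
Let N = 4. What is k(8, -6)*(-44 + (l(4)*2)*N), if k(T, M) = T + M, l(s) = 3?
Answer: -40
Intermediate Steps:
k(T, M) = M + T
k(8, -6)*(-44 + (l(4)*2)*N) = (-6 + 8)*(-44 + (3*2)*4) = 2*(-44 + 6*4) = 2*(-44 + 24) = 2*(-20) = -40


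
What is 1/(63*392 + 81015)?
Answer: 1/105711 ≈ 9.4597e-6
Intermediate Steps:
1/(63*392 + 81015) = 1/(24696 + 81015) = 1/105711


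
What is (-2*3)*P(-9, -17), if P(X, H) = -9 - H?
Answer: -48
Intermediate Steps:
(-2*3)*P(-9, -17) = (-2*3)*(-9 - 1*(-17)) = -6*(-9 + 17) = -6*8 = -48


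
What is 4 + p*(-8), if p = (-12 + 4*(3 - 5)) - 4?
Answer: 196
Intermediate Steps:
p = -24 (p = (-12 + 4*(-2)) - 4 = (-12 - 8) - 4 = -20 - 4 = -24)
4 + p*(-8) = 4 - 24*(-8) = 4 + 192 = 196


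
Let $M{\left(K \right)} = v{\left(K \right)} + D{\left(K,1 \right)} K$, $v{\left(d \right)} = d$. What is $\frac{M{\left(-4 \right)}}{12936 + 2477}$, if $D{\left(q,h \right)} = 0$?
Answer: $- \frac{4}{15413} \approx -0.00025952$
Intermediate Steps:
$M{\left(K \right)} = K$ ($M{\left(K \right)} = K + 0 K = K + 0 = K$)
$\frac{M{\left(-4 \right)}}{12936 + 2477} = \frac{1}{12936 + 2477} \left(-4\right) = \frac{1}{15413} \left(-4\right) = - \frac{4}{15413}$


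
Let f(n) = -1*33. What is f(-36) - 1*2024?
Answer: -2057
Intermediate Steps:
f(n) = -33
f(-36) - 1*2024 = -33 - 1*2024 = -33 - 2024 = -2057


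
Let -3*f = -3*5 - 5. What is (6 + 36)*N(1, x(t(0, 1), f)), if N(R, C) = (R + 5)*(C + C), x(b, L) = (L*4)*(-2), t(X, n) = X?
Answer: -26880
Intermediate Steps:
f = 20/3 (f = -(-3*5 - 5)/3 = -(-15 - 5)/3 = -⅓*(-20) = 20/3 ≈ 6.6667)
x(b, L) = -8*L (x(b, L) = (4*L)*(-2) = -8*L)
N(R, C) = 2*C*(5 + R) (N(R, C) = (5 + R)*(2*C) = 2*C*(5 + R))
(6 + 36)*N(1, x(t(0, 1), f)) = (6 + 36)*(2*(-8*20/3)*(5 + 1)) = 42*(2*(-160/3)*6) = 42*(-640) = -26880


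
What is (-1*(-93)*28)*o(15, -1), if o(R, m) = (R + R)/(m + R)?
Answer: 5580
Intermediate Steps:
o(R, m) = 2*R/(R + m) (o(R, m) = (2*R)/(R + m) = 2*R/(R + m))
(-1*(-93)*28)*o(15, -1) = (-1*(-93)*28)*(2*15/(15 - 1)) = (93*28)*(2*15/14) = 2604*(2*15*(1/14)) = 2604*(15/7) = 5580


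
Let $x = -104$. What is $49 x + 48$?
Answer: $-5048$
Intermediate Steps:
$49 x + 48 = 49 \left(-104\right) + 48 = -5096 + 48 = -5048$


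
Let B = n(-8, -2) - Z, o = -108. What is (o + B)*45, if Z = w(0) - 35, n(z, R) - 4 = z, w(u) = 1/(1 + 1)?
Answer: -6975/2 ≈ -3487.5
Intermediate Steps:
w(u) = 1/2
n(z, R) = 4 + z
Z = -69/2 (Z = 1/2 - 35 = -69/2 ≈ -34.500)
B = 61/2 (B = (4 - 8) - 1*(-69/2) = -4 + 69/2 = 61/2 ≈ 30.500)
(o + B)*45 = (-108 + 61/2)*45 = -155/2*45 = -6975/2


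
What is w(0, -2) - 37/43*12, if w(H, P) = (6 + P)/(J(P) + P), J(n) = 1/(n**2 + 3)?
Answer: -6976/559 ≈ -12.479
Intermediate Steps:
J(n) = 1/(3 + n**2)
w(H, P) = (6 + P)/(P + 1/(3 + P**2)) (w(H, P) = (6 + P)/(1/(3 + P**2) + P) = (6 + P)/(P + 1/(3 + P**2)))
w(0, -2) - 37/43*12 = (3 + (-2)**2)*(6 - 2)/(1 - 2*(3 + (-2)**2)) - 37/43*12 = (3 + 4)*4/(1 - 2*(3 + 4)) - 37*1/43*12 = 7*4/(1 - 2*7) - 37/43*12 = 7*4/(1 - 14) - 444/43 = 7*4/(-13) - 444/43 = -1/13*7*4 - 444/43 = -28/13 - 444/43 = -6976/559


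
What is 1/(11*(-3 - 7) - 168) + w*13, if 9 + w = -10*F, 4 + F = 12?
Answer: -321647/278 ≈ -1157.0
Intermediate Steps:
F = 8 (F = -4 + 12 = 8)
w = -89 (w = -9 - 10*8 = -9 - 80 = -89)
1/(11*(-3 - 7) - 168) + w*13 = 1/(11*(-3 - 7) - 168) - 89*13 = 1/(11*(-10) - 168) - 1157 = 1/(-110 - 168) - 1157 = 1/(-278) - 1157 = -1/278 - 1157 = -321647/278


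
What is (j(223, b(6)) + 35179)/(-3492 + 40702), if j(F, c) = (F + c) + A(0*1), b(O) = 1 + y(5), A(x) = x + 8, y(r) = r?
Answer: 17708/18605 ≈ 0.95179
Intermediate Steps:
A(x) = 8 + x
b(O) = 6 (b(O) = 1 + 5 = 6)
j(F, c) = 8 + F + c (j(F, c) = (F + c) + (8 + 0*1) = (F + c) + (8 + 0) = (F + c) + 8 = 8 + F + c)
(j(223, b(6)) + 35179)/(-3492 + 40702) = ((8 + 223 + 6) + 35179)/(-3492 + 40702) = (237 + 35179)/37210 = 35416*(1/37210) = 17708/18605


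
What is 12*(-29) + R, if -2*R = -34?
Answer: -331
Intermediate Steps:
R = 17 (R = -½*(-34) = 17)
12*(-29) + R = 12*(-29) + 17 = -348 + 17 = -331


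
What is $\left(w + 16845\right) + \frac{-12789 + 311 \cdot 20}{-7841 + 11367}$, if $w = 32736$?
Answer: $\frac{174816037}{3526} \approx 49579.0$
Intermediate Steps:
$\left(w + 16845\right) + \frac{-12789 + 311 \cdot 20}{-7841 + 11367} = \left(32736 + 16845\right) + \frac{-12789 + 311 \cdot 20}{-7841 + 11367} = 49581 + \frac{-12789 + 6220}{3526} = 49581 - \frac{6569}{3526} = \frac{174816037}{3526}$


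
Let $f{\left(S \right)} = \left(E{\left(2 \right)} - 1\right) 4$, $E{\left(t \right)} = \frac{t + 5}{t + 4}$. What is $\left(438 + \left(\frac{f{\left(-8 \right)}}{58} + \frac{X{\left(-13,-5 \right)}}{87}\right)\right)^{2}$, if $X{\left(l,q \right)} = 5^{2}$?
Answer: $\frac{1454049424}{7569} \approx 1.9211 \cdot 10^{5}$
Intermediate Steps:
$E{\left(t \right)} = \frac{5 + t}{4 + t}$
$X{\left(l,q \right)} = 25$
$f{\left(S \right)} = \frac{2}{3}$ ($f{\left(S \right)} = \left(\frac{5 + 2}{4 + 2} - 1\right) 4 = \left(\frac{1}{6} \cdot 7 - 1\right) 4 = \left(\frac{7}{6} - 1\right) 4 = \frac{1}{6} \cdot 4 = \frac{2}{3}$)
$\left(438 + \left(\frac{f{\left(-8 \right)}}{58} + \frac{X{\left(-13,-5 \right)}}{87}\right)\right)^{2} = \left(438 + \left(\frac{2}{3 \cdot 58} + \frac{25}{87}\right)\right)^{2} = \left(438 + \left(\frac{2}{3} \cdot \frac{1}{58} + 25 \cdot \frac{1}{87}\right)\right)^{2} = \left(438 + \left(\frac{1}{87} + \frac{25}{87}\right)\right)^{2} = \left(438 + \frac{26}{87}\right)^{2} = \left(\frac{38132}{87}\right)^{2} = \frac{1454049424}{7569}$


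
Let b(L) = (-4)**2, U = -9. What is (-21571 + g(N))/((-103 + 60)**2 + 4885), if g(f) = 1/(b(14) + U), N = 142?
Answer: -75498/23569 ≈ -3.2033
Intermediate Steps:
b(L) = 16
g(f) = 1/7 (g(f) = 1/(16 - 9) = 1/7)
(-21571 + g(N))/((-103 + 60)**2 + 4885) = (-21571 + 1/7)/((-103 + 60)**2 + 4885) = -150996/(7*((-43)**2 + 4885)) = -150996/(7*(1849 + 4885)) = -150996/7/6734 = -150996/7*1/6734 = -75498/23569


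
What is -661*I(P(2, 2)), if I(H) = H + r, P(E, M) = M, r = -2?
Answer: 0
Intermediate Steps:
I(H) = -2 + H (I(H) = H - 2 = -2 + H)
-661*I(P(2, 2)) = -661*(-2 + 2) = -661*0 = 0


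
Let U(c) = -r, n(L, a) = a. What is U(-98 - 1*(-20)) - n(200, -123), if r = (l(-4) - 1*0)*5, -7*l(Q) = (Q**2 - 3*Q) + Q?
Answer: 981/7 ≈ 140.14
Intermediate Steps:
l(Q) = -Q**2/7 + 2*Q/7 (l(Q) = -((Q**2 - 3*Q) + Q)/7 = -(Q**2 - 2*Q)/7 = -Q**2/7 + 2*Q/7)
r = -120/7 (r = ((1/7)*(-4)*(2 - 1*(-4)) - 1*0)*5 = ((1/7)*(-4)*(2 + 4) + 0)*5 = ((1/7)*(-4)*6 + 0)*5 = (-24/7 + 0)*5 = -24/7*5 = -120/7 ≈ -17.143)
U(c) = 120/7 (U(c) = -1*(-120/7) = 120/7)
U(-98 - 1*(-20)) - n(200, -123) = 120/7 - 1*(-123) = 120/7 + 123 = 981/7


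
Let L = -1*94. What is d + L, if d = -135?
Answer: -229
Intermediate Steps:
L = -94
d + L = -135 - 94 = -229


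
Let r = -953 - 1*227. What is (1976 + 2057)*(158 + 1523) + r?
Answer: 6778293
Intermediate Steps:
r = -1180 (r = -953 - 227 = -1180)
(1976 + 2057)*(158 + 1523) + r = (1976 + 2057)*(158 + 1523) - 1180 = 4033*1681 - 1180 = 6779473 - 1180 = 6778293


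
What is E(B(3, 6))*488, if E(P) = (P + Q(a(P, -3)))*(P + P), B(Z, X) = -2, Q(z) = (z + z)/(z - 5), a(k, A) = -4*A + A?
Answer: -4880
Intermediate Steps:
a(k, A) = -3*A
Q(z) = 2*z/(-5 + z) (Q(z) = (2*z)/(-5 + z) = 2*z/(-5 + z))
E(P) = 2*P*(9/2 + P) (E(P) = (P + 2*(-3*(-3))/(-5 - 3*(-3)))*(P + P) = (P + 2*9/(-5 + 9))*(2*P) = (P + 2*9/4)*(2*P) = (P + 2*9*(¼))*(2*P) = (P + 9/2)*(2*P) = (9/2 + P)*(2*P) = 2*P*(9/2 + P))
E(B(3, 6))*488 = -2*(9 + 2*(-2))*488 = -2*(9 - 4)*488 = -2*5*488 = -10*488 = -4880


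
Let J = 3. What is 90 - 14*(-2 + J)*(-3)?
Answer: 132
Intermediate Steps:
90 - 14*(-2 + J)*(-3) = 90 - 14*(-2 + 3)*(-3) = 90 - 14*(-3) = 90 + 42 = 132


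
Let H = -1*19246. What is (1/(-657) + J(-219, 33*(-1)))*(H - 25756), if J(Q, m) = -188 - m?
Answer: 4582823672/657 ≈ 6.9754e+6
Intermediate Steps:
H = -19246
(1/(-657) + J(-219, 33*(-1)))*(H - 25756) = (1/(-657) + (-188 - 33*(-1)))*(-19246 - 25756) = (-1/657 + (-188 - 1*(-33)))*(-45002) = (-1/657 + (-188 + 33))*(-45002) = (-1/657 - 155)*(-45002) = -101836/657*(-45002) = 4582823672/657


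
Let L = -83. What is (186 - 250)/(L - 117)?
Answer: 8/25 ≈ 0.32000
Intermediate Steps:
(186 - 250)/(L - 117) = (186 - 250)/(-83 - 117) = -64/(-200) = -64*(-1/200) = 8/25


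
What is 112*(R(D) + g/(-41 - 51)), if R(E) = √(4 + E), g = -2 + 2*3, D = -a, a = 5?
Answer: -112/23 + 112*I ≈ -4.8696 + 112.0*I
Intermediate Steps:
D = -5 (D = -1*5 = -5)
g = 4 (g = -2 + 6 = 4)
112*(R(D) + g/(-41 - 51)) = 112*(√(4 - 5) + 4/(-41 - 51)) = 112*(√(-1) + 4/(-92)) = 112*(I + 4*(-1/92)) = 112*(I - 1/23) = 112*(-1/23 + I) = -112/23 + 112*I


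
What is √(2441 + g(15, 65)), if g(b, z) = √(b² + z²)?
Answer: √(2441 + 5*√178) ≈ 50.077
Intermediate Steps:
√(2441 + g(15, 65)) = √(2441 + √(15² + 65²)) = √(2441 + √(225 + 4225)) = √(2441 + √4450) = √(2441 + 5*√178)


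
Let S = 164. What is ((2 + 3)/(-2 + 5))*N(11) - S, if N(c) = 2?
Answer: -482/3 ≈ -160.67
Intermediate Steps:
((2 + 3)/(-2 + 5))*N(11) - S = ((2 + 3)/(-2 + 5))*2 - 1*164 = (5/3)*2 - 164 = 10/3 - 164 = -482/3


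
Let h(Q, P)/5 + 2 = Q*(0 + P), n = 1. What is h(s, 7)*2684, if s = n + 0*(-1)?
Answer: 67100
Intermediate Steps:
s = 1 (s = 1 + 0*(-1) = 1 + 0 = 1)
h(Q, P) = -10 + 5*P*Q (h(Q, P) = -10 + 5*(Q*(0 + P)) = -10 + 5*(Q*P) = -10 + 5*(P*Q) = -10 + 5*P*Q)
h(s, 7)*2684 = (-10 + 5*7*1)*2684 = (-10 + 35)*2684 = 25*2684 = 67100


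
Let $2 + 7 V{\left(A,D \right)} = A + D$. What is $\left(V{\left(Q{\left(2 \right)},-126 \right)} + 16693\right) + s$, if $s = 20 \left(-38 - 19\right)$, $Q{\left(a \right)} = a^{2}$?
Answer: $\frac{108747}{7} \approx 15535.0$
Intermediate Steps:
$V{\left(A,D \right)} = - \frac{2}{7} + \frac{A}{7} + \frac{D}{7}$ ($V{\left(A,D \right)} = - \frac{2}{7} + \frac{A + D}{7} = - \frac{2}{7} + \left(\frac{A}{7} + \frac{D}{7}\right) = - \frac{2}{7} + \frac{A}{7} + \frac{D}{7}$)
$s = -1140$ ($s = 20 \left(-57\right) = -1140$)
$\left(V{\left(Q{\left(2 \right)},-126 \right)} + 16693\right) + s = \left(\left(- \frac{2}{7} + \frac{2^{2}}{7} + \frac{1}{7} \left(-126\right)\right) + 16693\right) - 1140 = \left(\left(- \frac{2}{7} + \frac{1}{7} \cdot 4 - 18\right) + 16693\right) - 1140 = \left(\left(- \frac{2}{7} + \frac{4}{7} - 18\right) + 16693\right) - 1140 = \left(- \frac{124}{7} + 16693\right) - 1140 = \frac{116727}{7} - 1140 = \frac{108747}{7}$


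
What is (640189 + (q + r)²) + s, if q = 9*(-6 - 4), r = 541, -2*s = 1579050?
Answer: 54065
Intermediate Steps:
s = -789525 (s = -½*1579050 = -789525)
q = -90 (q = 9*(-10) = -90)
(640189 + (q + r)²) + s = (640189 + (-90 + 541)²) - 789525 = (640189 + 451²) - 789525 = (640189 + 203401) - 789525 = 843590 - 789525 = 54065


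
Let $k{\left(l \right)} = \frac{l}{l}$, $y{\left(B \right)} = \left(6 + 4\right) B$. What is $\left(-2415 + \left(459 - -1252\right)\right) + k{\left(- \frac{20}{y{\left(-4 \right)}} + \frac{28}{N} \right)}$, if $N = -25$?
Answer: $-703$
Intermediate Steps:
$y{\left(B \right)} = 10 B$
$k{\left(l \right)} = 1$
$\left(-2415 + \left(459 - -1252\right)\right) + k{\left(- \frac{20}{y{\left(-4 \right)}} + \frac{28}{N} \right)} = \left(-2415 + \left(459 - -1252\right)\right) + 1 = \left(-2415 + \left(459 + 1252\right)\right) + 1 = \left(-2415 + 1711\right) + 1 = -704 + 1 = -703$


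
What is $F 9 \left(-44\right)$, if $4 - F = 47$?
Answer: $17028$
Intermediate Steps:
$F = -43$ ($F = 4 - 47 = -43$)
$F 9 \left(-44\right) = \left(-43\right) 9 \left(-44\right) = \left(-387\right) \left(-44\right) = 17028$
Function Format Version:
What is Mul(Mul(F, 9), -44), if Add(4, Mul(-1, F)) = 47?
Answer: 17028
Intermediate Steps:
F = -43 (F = Add(4, Mul(-1, 47)) = Add(4, -47) = -43)
Mul(Mul(F, 9), -44) = Mul(Mul(-43, 9), -44) = Mul(-387, -44) = 17028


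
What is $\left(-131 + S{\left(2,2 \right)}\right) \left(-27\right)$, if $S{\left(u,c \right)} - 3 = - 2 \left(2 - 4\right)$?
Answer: $3348$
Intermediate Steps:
$S{\left(u,c \right)} = 7$ ($S{\left(u,c \right)} = 3 - 2 \left(2 - 4\right) = 3 - -4 = 3 + 4 = 7$)
$\left(-131 + S{\left(2,2 \right)}\right) \left(-27\right) = \left(-131 + 7\right) \left(-27\right) = \left(-124\right) \left(-27\right) = 3348$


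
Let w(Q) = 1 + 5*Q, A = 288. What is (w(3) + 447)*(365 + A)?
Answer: 302339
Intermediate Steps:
(w(3) + 447)*(365 + A) = ((1 + 5*3) + 447)*(365 + 288) = ((1 + 15) + 447)*653 = (16 + 447)*653 = 463*653 = 302339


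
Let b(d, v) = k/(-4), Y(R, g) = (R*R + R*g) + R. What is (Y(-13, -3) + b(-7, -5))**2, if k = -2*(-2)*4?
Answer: 36481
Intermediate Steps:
Y(R, g) = R + R**2 + R*g (Y(R, g) = (R**2 + R*g) + R = R + R**2 + R*g)
k = 16 (k = 4*4 = 16)
b(d, v) = -4 (b(d, v) = 16/(-4) = 16*(-1/4) = -4)
(Y(-13, -3) + b(-7, -5))**2 = (-13*(1 - 13 - 3) - 4)**2 = (-13*(-15) - 4)**2 = (195 - 4)**2 = 191**2 = 36481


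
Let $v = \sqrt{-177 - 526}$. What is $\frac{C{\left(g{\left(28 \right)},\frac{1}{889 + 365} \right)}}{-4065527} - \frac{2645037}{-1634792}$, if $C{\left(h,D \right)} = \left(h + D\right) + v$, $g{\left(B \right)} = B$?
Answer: $\frac{6742396574640125}{4167224466645768} - \frac{i \sqrt{703}}{4065527} \approx 1.618 - 6.5217 \cdot 10^{-6} i$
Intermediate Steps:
$v = i \sqrt{703}$ ($v = \sqrt{-703} = i \sqrt{703} \approx 26.514 i$)
$C{\left(h,D \right)} = D + h + i \sqrt{703}$ ($C{\left(h,D \right)} = \left(h + D\right) + i \sqrt{703} = \left(D + h\right) + i \sqrt{703} = D + h + i \sqrt{703}$)
$\frac{C{\left(g{\left(28 \right)},\frac{1}{889 + 365} \right)}}{-4065527} - \frac{2645037}{-1634792} = \frac{\frac{1}{889 + 365} + 28 + i \sqrt{703}}{-4065527} - \frac{2645037}{-1634792} = \left(\frac{1}{1254} + 28 + i \sqrt{703}\right) \left(- \frac{1}{4065527}\right) - - \frac{2645037}{1634792} = \left(\frac{1}{1254} + 28 + i \sqrt{703}\right) \left(- \frac{1}{4065527}\right) + \frac{2645037}{1634792} = \left(\frac{35113}{1254} + i \sqrt{703}\right) \left(- \frac{1}{4065527}\right) + \frac{2645037}{1634792} = \left(- \frac{35113}{5098170858} - \frac{i \sqrt{703}}{4065527}\right) + \frac{2645037}{1634792} = \frac{6742396574640125}{4167224466645768} - \frac{i \sqrt{703}}{4065527}$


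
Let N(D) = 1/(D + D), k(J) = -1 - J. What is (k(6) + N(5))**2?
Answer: 4761/100 ≈ 47.610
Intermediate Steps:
N(D) = 1/(2*D)
(k(6) + N(5))**2 = ((-1 - 1*6) + (1/2)/5)**2 = ((-1 - 6) + (1/2)*(1/5))**2 = (-7 + 1/10)**2 = (-69/10)**2 = 4761/100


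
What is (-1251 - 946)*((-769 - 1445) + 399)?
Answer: 3987555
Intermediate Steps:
(-1251 - 946)*((-769 - 1445) + 399) = -2197*(-2214 + 399) = -2197*(-1815) = 3987555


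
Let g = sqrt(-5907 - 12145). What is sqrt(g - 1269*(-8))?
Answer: sqrt(10152 + 2*I*sqrt(4513)) ≈ 100.76 + 0.6667*I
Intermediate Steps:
g = 2*I*sqrt(4513) (g = sqrt(-18052) = 2*I*sqrt(4513) ≈ 134.36*I)
sqrt(g - 1269*(-8)) = sqrt(2*I*sqrt(4513) - 1269*(-8)) = sqrt(2*I*sqrt(4513) + 10152) = sqrt(10152 + 2*I*sqrt(4513))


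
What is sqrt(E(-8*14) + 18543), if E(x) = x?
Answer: sqrt(18431) ≈ 135.76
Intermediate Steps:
sqrt(E(-8*14) + 18543) = sqrt(-8*14 + 18543) = sqrt(-112 + 18543) = sqrt(18431)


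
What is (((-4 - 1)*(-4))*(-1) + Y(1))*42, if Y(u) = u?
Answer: -798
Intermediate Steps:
(((-4 - 1)*(-4))*(-1) + Y(1))*42 = (((-4 - 1)*(-4))*(-1) + 1)*42 = (-5*(-4)*(-1) + 1)*42 = (20*(-1) + 1)*42 = (-20 + 1)*42 = -19*42 = -798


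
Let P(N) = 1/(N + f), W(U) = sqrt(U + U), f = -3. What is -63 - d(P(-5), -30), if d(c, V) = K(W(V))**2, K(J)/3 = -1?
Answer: -72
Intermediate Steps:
W(U) = sqrt(2)*sqrt(U) (W(U) = sqrt(2*U) = sqrt(2)*sqrt(U))
K(J) = -3 (K(J) = 3*(-1) = -3)
P(N) = 1/(-3 + N) (P(N) = 1/(N - 3) = 1/(-3 + N))
d(c, V) = 9 (d(c, V) = (-3)**2 = 9)
-63 - d(P(-5), -30) = -63 - 1*9 = -63 - 9 = -72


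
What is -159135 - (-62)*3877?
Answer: 81239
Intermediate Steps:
-159135 - (-62)*3877 = -159135 - 1*(-240374) = -159135 + 240374 = 81239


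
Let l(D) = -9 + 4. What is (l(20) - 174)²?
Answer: 32041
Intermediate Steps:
l(D) = -5
(l(20) - 174)² = (-5 - 174)² = (-179)² = 32041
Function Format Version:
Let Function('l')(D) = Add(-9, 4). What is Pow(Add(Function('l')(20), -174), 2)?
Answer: 32041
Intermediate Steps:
Function('l')(D) = -5
Pow(Add(Function('l')(20), -174), 2) = Pow(Add(-5, -174), 2) = Pow(-179, 2) = 32041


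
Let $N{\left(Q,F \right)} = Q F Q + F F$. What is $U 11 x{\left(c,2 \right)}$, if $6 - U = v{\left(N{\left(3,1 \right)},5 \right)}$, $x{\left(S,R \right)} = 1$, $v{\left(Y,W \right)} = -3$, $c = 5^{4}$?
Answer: $99$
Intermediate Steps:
$N{\left(Q,F \right)} = F^{2} + F Q^{2}$ ($N{\left(Q,F \right)} = F Q Q + F^{2} = F Q^{2} + F^{2} = F^{2} + F Q^{2}$)
$c = 625$
$U = 9$ ($U = 6 - -3 = 6 + 3 = 9$)
$U 11 x{\left(c,2 \right)} = 9 \cdot 11 \cdot 1 = 99 \cdot 1 = 99$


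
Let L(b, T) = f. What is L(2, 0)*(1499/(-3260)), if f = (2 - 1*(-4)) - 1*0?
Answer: -4497/1630 ≈ -2.7589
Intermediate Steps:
f = 6 (f = (2 + 4) + 0 = 6 + 0 = 6)
L(b, T) = 6
L(2, 0)*(1499/(-3260)) = 6*(1499/(-3260)) = 6*(1499*(-1/3260)) = 6*(-1499/3260) = -4497/1630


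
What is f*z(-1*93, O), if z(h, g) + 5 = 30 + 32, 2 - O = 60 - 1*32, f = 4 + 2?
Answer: 342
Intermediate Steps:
f = 6
O = -26 (O = 2 - (60 - 1*32) = 2 - (60 - 32) = 2 - 1*28 = 2 - 28 = -26)
z(h, g) = 57 (z(h, g) = -5 + (30 + 32) = -5 + 62 = 57)
f*z(-1*93, O) = 6*57 = 342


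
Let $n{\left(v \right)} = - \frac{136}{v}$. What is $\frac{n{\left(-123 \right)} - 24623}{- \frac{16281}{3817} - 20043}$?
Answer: $\frac{11559757781}{9412010676} \approx 1.2282$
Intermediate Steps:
$\frac{n{\left(-123 \right)} - 24623}{- \frac{16281}{3817} - 20043} = \frac{- \frac{136}{-123} - 24623}{- \frac{16281}{3817} - 20043} = \frac{\left(-136\right) \left(- \frac{1}{123}\right) - 24623}{\left(-16281\right) \frac{1}{3817} - 20043} = \frac{\frac{136}{123} - 24623}{- \frac{16281}{3817} - 20043} = - \frac{3028493}{123 \left(- \frac{76520412}{3817}\right)} = \left(- \frac{3028493}{123}\right) \left(- \frac{3817}{76520412}\right) = \frac{11559757781}{9412010676}$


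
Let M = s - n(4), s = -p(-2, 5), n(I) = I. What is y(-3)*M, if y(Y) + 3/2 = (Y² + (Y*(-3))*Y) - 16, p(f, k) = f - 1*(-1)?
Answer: 213/2 ≈ 106.50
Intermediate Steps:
p(f, k) = 1 + f (p(f, k) = f + 1 = 1 + f)
s = 1 (s = -(1 - 2) = -1*(-1) = 1)
M = -3 (M = 1 - 1*4 = 1 - 4 = -3)
y(Y) = -35/2 - 2*Y² (y(Y) = -3/2 + ((Y² + (Y*(-3))*Y) - 16) = -3/2 + ((Y² + (-3*Y)*Y) - 16) = -3/2 + ((Y² - 3*Y²) - 16) = -3/2 + (-2*Y² - 16) = -3/2 + (-16 - 2*Y²) = -35/2 - 2*Y²)
y(-3)*M = (-35/2 - 2*(-3)²)*(-3) = (-35/2 - 2*9)*(-3) = (-35/2 - 18)*(-3) = -71/2*(-3) = 213/2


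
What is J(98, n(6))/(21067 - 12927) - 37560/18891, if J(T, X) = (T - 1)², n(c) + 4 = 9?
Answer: -42664327/51257580 ≈ -0.83235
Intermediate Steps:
n(c) = 5 (n(c) = -4 + 9 = 5)
J(T, X) = (-1 + T)²
J(98, n(6))/(21067 - 12927) - 37560/18891 = (-1 + 98)²/(21067 - 12927) - 37560/18891 = 97²/8140 - 37560*1/18891 = 9409*(1/8140) - 12520/6297 = 9409/8140 - 12520/6297 = -42664327/51257580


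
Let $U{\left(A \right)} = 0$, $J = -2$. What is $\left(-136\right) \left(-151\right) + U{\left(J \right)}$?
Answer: $20536$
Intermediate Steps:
$\left(-136\right) \left(-151\right) + U{\left(J \right)} = \left(-136\right) \left(-151\right) + 0 = 20536 + 0 = 20536$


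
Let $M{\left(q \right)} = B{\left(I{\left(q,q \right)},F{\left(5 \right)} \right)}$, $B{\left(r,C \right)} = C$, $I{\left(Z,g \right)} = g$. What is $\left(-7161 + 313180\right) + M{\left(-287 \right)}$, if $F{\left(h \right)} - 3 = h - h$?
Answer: $306022$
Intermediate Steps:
$F{\left(h \right)} = 3$ ($F{\left(h \right)} = 3 + \left(h - h\right) = 3 + 0 = 3$)
$M{\left(q \right)} = 3$
$\left(-7161 + 313180\right) + M{\left(-287 \right)} = \left(-7161 + 313180\right) + 3 = 306019 + 3 = 306022$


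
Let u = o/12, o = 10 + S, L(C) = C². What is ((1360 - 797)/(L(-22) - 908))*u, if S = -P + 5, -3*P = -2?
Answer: -24209/15264 ≈ -1.5860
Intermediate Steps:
P = ⅔ (P = -⅓*(-2) = ⅔ ≈ 0.66667)
S = 13/3 (S = -1*⅔ + 5 = -⅔ + 5 = 13/3 ≈ 4.3333)
o = 43/3 (o = 10 + 13/3 = 43/3 ≈ 14.333)
u = 43/36 (u = (43/3)/12 = (43/3)*(1/12) = 43/36 ≈ 1.1944)
((1360 - 797)/(L(-22) - 908))*u = ((1360 - 797)/((-22)² - 908))*(43/36) = (563/(484 - 908))*(43/36) = (563/(-424))*(43/36) = (563*(-1/424))*(43/36) = -563/424*43/36 = -24209/15264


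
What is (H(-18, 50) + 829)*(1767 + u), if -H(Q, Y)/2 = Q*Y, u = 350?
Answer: 5565593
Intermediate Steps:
H(Q, Y) = -2*Q*Y
(H(-18, 50) + 829)*(1767 + u) = (-2*(-18)*50 + 829)*(1767 + 350) = (1800 + 829)*2117 = 2629*2117 = 5565593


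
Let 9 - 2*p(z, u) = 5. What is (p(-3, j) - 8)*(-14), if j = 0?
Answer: 84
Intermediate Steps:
p(z, u) = 2 (p(z, u) = 9/2 - 1/2*5 = 9/2 - 5/2 = 2)
(p(-3, j) - 8)*(-14) = (2 - 8)*(-14) = -6*(-14) = 84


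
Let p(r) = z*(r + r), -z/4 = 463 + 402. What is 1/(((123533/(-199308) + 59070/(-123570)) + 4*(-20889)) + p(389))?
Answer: -273649884/759498039872717 ≈ -3.6030e-7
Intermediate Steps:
z = -3460 (z = -4*(463 + 402) = -4*865 = -3460)
p(r) = -6920*r (p(r) = -3460*(r + r) = -6920*r)
1/(((123533/(-199308) + 59070/(-123570)) + 4*(-20889)) + p(389)) = 1/(((123533/(-199308) + 59070/(-123570)) + 4*(-20889)) - 6920*389) = 1/(((123533*(-1/199308) + 59070*(-1/123570)) - 83556) - 2691880) = 1/(((-123533/199308 - 1969/4119) - 83556) - 2691880) = 1/((-300423293/273649884 - 83556) - 2691880) = 1/(-22865390130797/273649884 - 2691880) = 1/(-759498039872717/273649884) = -273649884/759498039872717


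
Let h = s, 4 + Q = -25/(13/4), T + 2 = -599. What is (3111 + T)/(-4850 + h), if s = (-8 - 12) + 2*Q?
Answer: -16315/31807 ≈ -0.51294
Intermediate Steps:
T = -601 (T = -2 - 599 = -601)
Q = -152/13 (Q = -4 - 25/(13/4) = -4 - 25/(13*(¼)) = -4 - 25/13/4 = -4 - 25*4/13 = -4 - 100/13 = -152/13 ≈ -11.692)
s = -564/13 (s = (-8 - 12) + 2*(-152/13) = -20 - 304/13 = -564/13 ≈ -43.385)
h = -564/13 ≈ -43.385
(3111 + T)/(-4850 + h) = (3111 - 601)/(-4850 - 564/13) = 2510/(-63614/13) = 2510*(-13/63614) = -16315/31807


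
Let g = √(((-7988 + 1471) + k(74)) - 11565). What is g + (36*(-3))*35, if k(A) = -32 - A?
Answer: -3780 + 2*I*√4547 ≈ -3780.0 + 134.86*I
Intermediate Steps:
g = 2*I*√4547 (g = √(((-7988 + 1471) + (-32 - 1*74)) - 11565) = √((-6517 + (-32 - 74)) - 11565) = √((-6517 - 106) - 11565) = √(-6623 - 11565) = √(-18188) = 2*I*√4547 ≈ 134.86*I)
g + (36*(-3))*35 = 2*I*√4547 + (36*(-3))*35 = 2*I*√4547 - 108*35 = 2*I*√4547 - 3780 = -3780 + 2*I*√4547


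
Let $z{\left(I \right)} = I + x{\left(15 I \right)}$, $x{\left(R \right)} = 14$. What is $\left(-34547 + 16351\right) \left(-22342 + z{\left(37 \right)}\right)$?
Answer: $405607036$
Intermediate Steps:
$z{\left(I \right)} = 14 + I$ ($z{\left(I \right)} = I + 14 = 14 + I$)
$\left(-34547 + 16351\right) \left(-22342 + z{\left(37 \right)}\right) = \left(-34547 + 16351\right) \left(-22342 + \left(14 + 37\right)\right) = - 18196 \left(-22342 + 51\right) = \left(-18196\right) \left(-22291\right) = 405607036$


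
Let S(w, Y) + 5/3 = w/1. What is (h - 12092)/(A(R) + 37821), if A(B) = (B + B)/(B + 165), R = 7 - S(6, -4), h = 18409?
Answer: 3177451/19023979 ≈ 0.16702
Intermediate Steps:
S(w, Y) = -5/3 + w (S(w, Y) = -5/3 + w/1 = -5/3 + w*1 = -5/3 + w)
R = 8/3 (R = 7 - (-5/3 + 6) = 7 - 1*13/3 = 7 - 13/3 = 8/3 ≈ 2.6667)
A(B) = 2*B/(165 + B) (A(B) = (2*B)/(165 + B) = 2*B/(165 + B))
(h - 12092)/(A(R) + 37821) = (18409 - 12092)/(2*(8/3)/(165 + 8/3) + 37821) = 6317/(2*(8/3)/(503/3) + 37821) = 6317/(2*(8/3)*(3/503) + 37821) = 6317/(16/503 + 37821) = 6317/(19023979/503) = 6317*(503/19023979) = 3177451/19023979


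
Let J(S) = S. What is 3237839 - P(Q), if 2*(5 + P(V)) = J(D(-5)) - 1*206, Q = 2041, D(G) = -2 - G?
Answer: 6475891/2 ≈ 3.2379e+6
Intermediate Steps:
P(V) = -213/2 (P(V) = -5 + ((-2 - 1*(-5)) - 1*206)/2 = -5 + ((-2 + 5) - 206)/2 = -5 + (3 - 206)/2 = -5 + (½)*(-203) = -5 - 203/2 = -213/2)
3237839 - P(Q) = 3237839 - 1*(-213/2) = 3237839 + 213/2 = 6475891/2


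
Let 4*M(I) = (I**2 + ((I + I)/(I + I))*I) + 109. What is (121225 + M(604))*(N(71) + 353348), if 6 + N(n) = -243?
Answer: 300285629471/4 ≈ 7.5071e+10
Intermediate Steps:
N(n) = -249 (N(n) = -6 - 243 = -249)
M(I) = 109/4 + I/4 + I**2/4 (M(I) = ((I**2 + ((I + I)/(I + I))*I) + 109)/4 = ((I**2 + ((2*I)/((2*I)))*I) + 109)/4 = ((I**2 + ((2*I)*(1/(2*I)))*I) + 109)/4 = ((I**2 + 1*I) + 109)/4 = ((I**2 + I) + 109)/4 = ((I + I**2) + 109)/4 = (109 + I + I**2)/4 = 109/4 + I/4 + I**2/4)
(121225 + M(604))*(N(71) + 353348) = (121225 + (109/4 + (1/4)*604 + (1/4)*604**2))*(-249 + 353348) = (121225 + (109/4 + 151 + (1/4)*364816))*353099 = (121225 + (109/4 + 151 + 91204))*353099 = (121225 + 365529/4)*353099 = (850429/4)*353099 = 300285629471/4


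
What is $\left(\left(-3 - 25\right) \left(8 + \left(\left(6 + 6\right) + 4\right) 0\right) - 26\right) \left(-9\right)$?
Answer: $2250$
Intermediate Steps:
$\left(\left(-3 - 25\right) \left(8 + \left(\left(6 + 6\right) + 4\right) 0\right) - 26\right) \left(-9\right) = \left(- 28 \left(8 + \left(12 + 4\right) 0\right) - 26\right) \left(-9\right) = \left(- 28 \left(8 + 16 \cdot 0\right) - 26\right) \left(-9\right) = \left(- 28 \left(8 + 0\right) - 26\right) \left(-9\right) = \left(\left(-28\right) 8 - 26\right) \left(-9\right) = \left(-224 - 26\right) \left(-9\right) = \left(-250\right) \left(-9\right) = 2250$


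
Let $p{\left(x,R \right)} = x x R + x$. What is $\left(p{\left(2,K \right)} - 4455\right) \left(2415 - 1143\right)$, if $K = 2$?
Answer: $-5654040$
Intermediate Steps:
$p{\left(x,R \right)} = x + R x^{2}$ ($p{\left(x,R \right)} = x^{2} R + x = R x^{2} + x = x + R x^{2}$)
$\left(p{\left(2,K \right)} - 4455\right) \left(2415 - 1143\right) = \left(2 \left(1 + 2 \cdot 2\right) - 4455\right) \left(2415 - 1143\right) = \left(2 \left(1 + 4\right) - 4455\right) 1272 = \left(2 \cdot 5 - 4455\right) 1272 = \left(10 - 4455\right) 1272 = \left(-4445\right) 1272 = -5654040$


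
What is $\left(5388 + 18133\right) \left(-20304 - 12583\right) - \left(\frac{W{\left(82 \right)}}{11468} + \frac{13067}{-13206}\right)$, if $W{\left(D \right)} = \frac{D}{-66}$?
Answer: $- \frac{644320139628577789}{832955244} \approx -7.7353 \cdot 10^{8}$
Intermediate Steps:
$W{\left(D \right)} = - \frac{D}{66}$ ($W{\left(D \right)} = D \left(- \frac{1}{66}\right) = - \frac{D}{66}$)
$\left(5388 + 18133\right) \left(-20304 - 12583\right) - \left(\frac{W{\left(82 \right)}}{11468} + \frac{13067}{-13206}\right) = \left(5388 + 18133\right) \left(-20304 - 12583\right) - \left(\frac{\left(- \frac{1}{66}\right) 82}{11468} + \frac{13067}{-13206}\right) = 23521 \left(-32887\right) - \left(\left(- \frac{41}{33}\right) \frac{1}{11468} + 13067 \left(- \frac{1}{13206}\right)\right) = -773535127 - \left(- \frac{41}{378444} - \frac{13067}{13206}\right) = -773535127 - - \frac{824278199}{832955244} = -773535127 + \frac{824278199}{832955244} = - \frac{644320139628577789}{832955244}$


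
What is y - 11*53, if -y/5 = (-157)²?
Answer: -123828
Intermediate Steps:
y = -123245 (y = -5*(-157)² = -5*24649 = -123245)
y - 11*53 = -123245 - 11*53 = -123245 - 583 = -123828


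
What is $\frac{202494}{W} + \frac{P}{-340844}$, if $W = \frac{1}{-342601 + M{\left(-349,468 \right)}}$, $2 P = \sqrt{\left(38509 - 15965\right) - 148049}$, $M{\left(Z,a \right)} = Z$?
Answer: $-69445317300 - \frac{3 i \sqrt{13945}}{681688} \approx -6.9445 \cdot 10^{10} - 0.00051969 i$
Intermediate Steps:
$P = \frac{3 i \sqrt{13945}}{2}$ ($P = \frac{\sqrt{\left(38509 - 15965\right) - 148049}}{2} = \frac{\sqrt{22544 - 148049}}{2} = \frac{\sqrt{-125505}}{2} = \frac{3 i \sqrt{13945}}{2} \approx 177.13 i$)
$W = - \frac{1}{342950}$ ($W = \frac{1}{-342601 - 349} = \frac{1}{-342950} = - \frac{1}{342950} \approx -2.9159 \cdot 10^{-6}$)
$\frac{202494}{W} + \frac{P}{-340844} = \frac{202494}{- \frac{1}{342950}} + \frac{\frac{3}{2} i \sqrt{13945}}{-340844} = 202494 \left(-342950\right) + \frac{3 i \sqrt{13945}}{2} \left(- \frac{1}{340844}\right) = -69445317300 - \frac{3 i \sqrt{13945}}{681688}$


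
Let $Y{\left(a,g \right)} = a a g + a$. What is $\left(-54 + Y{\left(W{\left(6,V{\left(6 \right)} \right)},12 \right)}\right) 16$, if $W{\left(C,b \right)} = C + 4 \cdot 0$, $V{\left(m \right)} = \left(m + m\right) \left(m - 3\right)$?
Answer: $6144$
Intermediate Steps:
$V{\left(m \right)} = 2 m \left(-3 + m\right)$
$W{\left(C,b \right)} = C$ ($W{\left(C,b \right)} = C + 0 = C$)
$Y{\left(a,g \right)} = a + g a^{2}$ ($Y{\left(a,g \right)} = a^{2} g + a = g a^{2} + a = a + g a^{2}$)
$\left(-54 + Y{\left(W{\left(6,V{\left(6 \right)} \right)},12 \right)}\right) 16 = \left(-54 + 6 \left(1 + 6 \cdot 12\right)\right) 16 = \left(-54 + 6 \left(1 + 72\right)\right) 16 = \left(-54 + 6 \cdot 73\right) 16 = \left(-54 + 438\right) 16 = 384 \cdot 16 = 6144$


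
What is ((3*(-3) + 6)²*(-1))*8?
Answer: -72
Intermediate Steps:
((3*(-3) + 6)²*(-1))*8 = ((-9 + 6)²*(-1))*8 = ((-3)²*(-1))*8 = (9*(-1))*8 = -9*8 = -72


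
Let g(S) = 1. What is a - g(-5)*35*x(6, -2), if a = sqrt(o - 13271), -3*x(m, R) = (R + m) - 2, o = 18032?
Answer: 277/3 ≈ 92.333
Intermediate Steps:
x(m, R) = 2/3 - R/3 - m/3 (x(m, R) = -((R + m) - 2)/3 = -(-2 + R + m)/3 = 2/3 - R/3 - m/3)
a = 69 (a = sqrt(18032 - 13271) = sqrt(4761) = 69)
a - g(-5)*35*x(6, -2) = 69 - 1*35*(2/3 - 1/3*(-2) - 1/3*6) = 69 - 35*(2/3 + 2/3 - 2) = 69 - 35*(-2)/3 = 69 - 1*(-70/3) = 69 + 70/3 = 277/3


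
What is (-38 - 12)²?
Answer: 2500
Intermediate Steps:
(-38 - 12)² = (-50)² = 2500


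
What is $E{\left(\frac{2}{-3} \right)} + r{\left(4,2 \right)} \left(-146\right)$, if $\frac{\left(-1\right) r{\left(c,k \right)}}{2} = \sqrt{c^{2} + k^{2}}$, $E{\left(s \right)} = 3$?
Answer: $3 + 584 \sqrt{5} \approx 1308.9$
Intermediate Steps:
$r{\left(c,k \right)} = - 2 \sqrt{c^{2} + k^{2}}$
$E{\left(\frac{2}{-3} \right)} + r{\left(4,2 \right)} \left(-146\right) = 3 + - 2 \sqrt{4^{2} + 2^{2}} \left(-146\right) = 3 + - 2 \sqrt{16 + 4} \left(-146\right) = 3 + - 2 \sqrt{20} \left(-146\right) = 3 + - 2 \cdot 2 \sqrt{5} \left(-146\right) = 3 + - 4 \sqrt{5} \left(-146\right) = 3 + 584 \sqrt{5}$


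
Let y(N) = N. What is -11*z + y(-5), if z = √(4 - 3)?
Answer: -16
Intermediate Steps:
z = 1 (z = √1 = 1)
-11*z + y(-5) = -11*1 - 5 = -11 - 5 = -16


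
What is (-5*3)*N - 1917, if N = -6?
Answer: -1827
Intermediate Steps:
(-5*3)*N - 1917 = -5*3*(-6) - 1917 = -15*(-6) - 1917 = 90 - 1917 = -1827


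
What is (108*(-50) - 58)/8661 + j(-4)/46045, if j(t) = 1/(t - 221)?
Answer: -18848523637/29909680875 ≈ -0.63018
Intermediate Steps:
j(t) = 1/(-221 + t)
(108*(-50) - 58)/8661 + j(-4)/46045 = (108*(-50) - 58)/8661 + 1/(-221 - 4*46045) = (-5400 - 58)*(1/8661) + (1/46045)/(-225) = -5458*1/8661 - 1/225*1/46045 = -5458/8661 - 1/10360125 = -18848523637/29909680875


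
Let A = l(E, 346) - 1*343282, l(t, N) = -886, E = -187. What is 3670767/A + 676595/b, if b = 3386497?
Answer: -12198179085239/1165523899496 ≈ -10.466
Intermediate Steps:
A = -344168 (A = -886 - 1*343282 = -886 - 343282 = -344168)
3670767/A + 676595/b = 3670767/(-344168) + 676595/3386497 = 3670767*(-1/344168) + 676595*(1/3386497) = -3670767/344168 + 676595/3386497 = -12198179085239/1165523899496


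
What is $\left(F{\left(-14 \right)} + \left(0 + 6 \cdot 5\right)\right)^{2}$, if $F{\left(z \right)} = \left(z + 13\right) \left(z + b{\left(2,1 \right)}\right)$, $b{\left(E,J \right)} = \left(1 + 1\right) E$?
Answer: $1600$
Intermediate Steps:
$b{\left(E,J \right)} = 2 E$
$F{\left(z \right)} = \left(4 + z\right) \left(13 + z\right)$ ($F{\left(z \right)} = \left(z + 13\right) \left(z + 2 \cdot 2\right) = \left(13 + z\right) \left(z + 4\right) = \left(13 + z\right) \left(4 + z\right) = \left(4 + z\right) \left(13 + z\right)$)
$\left(F{\left(-14 \right)} + \left(0 + 6 \cdot 5\right)\right)^{2} = \left(\left(52 + \left(-14\right)^{2} + 17 \left(-14\right)\right) + \left(0 + 6 \cdot 5\right)\right)^{2} = \left(\left(52 + 196 - 238\right) + \left(0 + 30\right)\right)^{2} = \left(10 + 30\right)^{2} = 40^{2} = 1600$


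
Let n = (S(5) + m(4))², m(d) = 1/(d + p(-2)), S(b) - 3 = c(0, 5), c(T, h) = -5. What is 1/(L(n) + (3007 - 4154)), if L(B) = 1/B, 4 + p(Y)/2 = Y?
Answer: -289/331419 ≈ -0.00087201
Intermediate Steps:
S(b) = -2 (S(b) = 3 - 5 = -2)
p(Y) = -8 + 2*Y
m(d) = 1/(-12 + d) (m(d) = 1/(d + (-8 + 2*(-2))) = 1/(d + (-8 - 4)) = 1/(d - 12) = 1/(-12 + d))
n = 289/64 (n = (-2 + 1/(-12 + 4))² = (-2 + 1/(-8))² = (-2 - ⅛)² = (-17/8)² = 289/64 ≈ 4.5156)
1/(L(n) + (3007 - 4154)) = 1/(1/(289/64) + (3007 - 4154)) = 1/(64/289 - 1147) = 1/(-331419/289) = -289/331419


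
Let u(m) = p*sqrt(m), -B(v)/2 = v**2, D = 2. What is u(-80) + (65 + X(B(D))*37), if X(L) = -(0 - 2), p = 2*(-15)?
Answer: 139 - 120*I*sqrt(5) ≈ 139.0 - 268.33*I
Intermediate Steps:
B(v) = -2*v**2
p = -30
u(m) = -30*sqrt(m)
X(L) = 2 (X(L) = -1*(-2) = 2)
u(-80) + (65 + X(B(D))*37) = -120*I*sqrt(5) + (65 + 2*37) = -120*I*sqrt(5) + (65 + 74) = -120*I*sqrt(5) + 139 = 139 - 120*I*sqrt(5)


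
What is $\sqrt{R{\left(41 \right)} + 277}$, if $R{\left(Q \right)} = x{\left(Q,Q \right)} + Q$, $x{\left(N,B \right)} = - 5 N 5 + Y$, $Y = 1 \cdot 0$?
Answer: $i \sqrt{707} \approx 26.589 i$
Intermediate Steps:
$Y = 0$
$x{\left(N,B \right)} = - 25 N$ ($x{\left(N,B \right)} = - 5 N 5 + 0 = - 25 N + 0 = - 25 N$)
$R{\left(Q \right)} = - 24 Q$ ($R{\left(Q \right)} = - 25 Q + Q = - 24 Q$)
$\sqrt{R{\left(41 \right)} + 277} = \sqrt{\left(-24\right) 41 + 277} = \sqrt{-984 + 277} = \sqrt{-707} = i \sqrt{707}$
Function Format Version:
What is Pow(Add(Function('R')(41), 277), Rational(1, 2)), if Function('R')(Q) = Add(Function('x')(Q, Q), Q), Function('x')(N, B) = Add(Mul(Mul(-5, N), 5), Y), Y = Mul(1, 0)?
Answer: Mul(I, Pow(707, Rational(1, 2))) ≈ Mul(26.589, I)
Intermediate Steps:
Y = 0
Function('x')(N, B) = Mul(-25, N) (Function('x')(N, B) = Add(Mul(Mul(-5, N), 5), 0) = Add(Mul(-25, N), 0) = Mul(-25, N))
Function('R')(Q) = Mul(-24, Q) (Function('R')(Q) = Add(Mul(-25, Q), Q) = Mul(-24, Q))
Pow(Add(Function('R')(41), 277), Rational(1, 2)) = Pow(Add(Mul(-24, 41), 277), Rational(1, 2)) = Pow(Add(-984, 277), Rational(1, 2)) = Pow(-707, Rational(1, 2)) = Mul(I, Pow(707, Rational(1, 2)))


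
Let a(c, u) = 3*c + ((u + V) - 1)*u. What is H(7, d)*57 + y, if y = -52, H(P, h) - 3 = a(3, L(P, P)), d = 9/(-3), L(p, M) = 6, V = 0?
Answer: 2342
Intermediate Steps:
d = -3 (d = 9*(-1/3) = -3)
a(c, u) = 3*c + u*(-1 + u) (a(c, u) = 3*c + ((u + 0) - 1)*u = 3*c + (u - 1)*u = 3*c + (-1 + u)*u = 3*c + u*(-1 + u))
H(P, h) = 42 (H(P, h) = 3 + (6**2 - 1*6 + 3*3) = 3 + (36 - 6 + 9) = 3 + 39 = 42)
H(7, d)*57 + y = 42*57 - 52 = 2394 - 52 = 2342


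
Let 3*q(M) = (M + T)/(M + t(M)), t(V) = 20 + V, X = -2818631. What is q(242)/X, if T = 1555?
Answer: -599/1420590024 ≈ -4.2166e-7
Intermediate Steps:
q(M) = (1555 + M)/(3*(20 + 2*M)) (q(M) = ((M + 1555)/(M + (20 + M)))/3 = ((1555 + M)/(20 + 2*M))/3 = (1555 + M)/(3*(20 + 2*M)))
q(242)/X = ((1555 + 242)/(6*(10 + 242)))/(-2818631) = ((1/6)*1797/252)*(-1/2818631) = ((1/6)*(1/252)*1797)*(-1/2818631) = (599/504)*(-1/2818631) = -599/1420590024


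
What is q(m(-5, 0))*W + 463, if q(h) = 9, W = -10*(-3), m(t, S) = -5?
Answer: 733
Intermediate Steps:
W = 30 (W = -5*(-6) = 30)
q(m(-5, 0))*W + 463 = 9*30 + 463 = 270 + 463 = 733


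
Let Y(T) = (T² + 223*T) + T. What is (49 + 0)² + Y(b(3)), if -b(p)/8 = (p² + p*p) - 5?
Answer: -10079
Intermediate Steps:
b(p) = 40 - 16*p² (b(p) = -8*((p² + p*p) - 5) = -8*((p² + p²) - 5) = -8*(2*p² - 5) = -8*(-5 + 2*p²) = 40 - 16*p²)
Y(T) = T² + 224*T
(49 + 0)² + Y(b(3)) = (49 + 0)² + (40 - 16*3²)*(224 + (40 - 16*3²)) = 49² + (40 - 16*9)*(224 + (40 - 16*9)) = 2401 + (40 - 144)*(224 + (40 - 144)) = 2401 - 104*(224 - 104) = 2401 - 104*120 = 2401 - 12480 = -10079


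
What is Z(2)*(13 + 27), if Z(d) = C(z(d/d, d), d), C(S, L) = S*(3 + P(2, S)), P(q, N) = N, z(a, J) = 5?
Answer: 1600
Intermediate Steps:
C(S, L) = S*(3 + S)
Z(d) = 40 (Z(d) = 5*(3 + 5) = 5*8 = 40)
Z(2)*(13 + 27) = 40*(13 + 27) = 40*40 = 1600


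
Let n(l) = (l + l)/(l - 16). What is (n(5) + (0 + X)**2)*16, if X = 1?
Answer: 16/11 ≈ 1.4545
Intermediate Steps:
n(l) = 2*l/(-16 + l) (n(l) = (2*l)/(-16 + l) = 2*l/(-16 + l))
(n(5) + (0 + X)**2)*16 = (2*5/(-16 + 5) + (0 + 1)**2)*16 = (2*5/(-11) + 1**2)*16 = (2*5*(-1/11) + 1)*16 = (-10/11 + 1)*16 = (1/11)*16 = 16/11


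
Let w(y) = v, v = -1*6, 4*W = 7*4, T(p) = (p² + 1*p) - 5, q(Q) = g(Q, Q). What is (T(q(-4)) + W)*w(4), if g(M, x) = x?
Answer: -84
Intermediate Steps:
q(Q) = Q
T(p) = -5 + p + p² (T(p) = (p² + p) - 5 = (p + p²) - 5 = -5 + p + p²)
W = 7 (W = (7*4)/4 = (¼)*28 = 7)
v = -6
w(y) = -6
(T(q(-4)) + W)*w(4) = ((-5 - 4 + (-4)²) + 7)*(-6) = ((-5 - 4 + 16) + 7)*(-6) = (7 + 7)*(-6) = 14*(-6) = -84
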